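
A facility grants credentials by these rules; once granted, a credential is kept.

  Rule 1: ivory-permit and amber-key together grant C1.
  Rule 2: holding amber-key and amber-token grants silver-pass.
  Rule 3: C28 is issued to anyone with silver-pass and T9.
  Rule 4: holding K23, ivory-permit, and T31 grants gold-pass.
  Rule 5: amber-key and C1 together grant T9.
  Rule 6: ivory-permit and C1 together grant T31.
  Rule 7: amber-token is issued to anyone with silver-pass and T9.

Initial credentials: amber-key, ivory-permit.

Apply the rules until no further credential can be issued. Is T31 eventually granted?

Yes

Holding ivory-permit and amber-key grants C1 (Rule 1).
Holding ivory-permit and C1 grants T31 (Rule 6).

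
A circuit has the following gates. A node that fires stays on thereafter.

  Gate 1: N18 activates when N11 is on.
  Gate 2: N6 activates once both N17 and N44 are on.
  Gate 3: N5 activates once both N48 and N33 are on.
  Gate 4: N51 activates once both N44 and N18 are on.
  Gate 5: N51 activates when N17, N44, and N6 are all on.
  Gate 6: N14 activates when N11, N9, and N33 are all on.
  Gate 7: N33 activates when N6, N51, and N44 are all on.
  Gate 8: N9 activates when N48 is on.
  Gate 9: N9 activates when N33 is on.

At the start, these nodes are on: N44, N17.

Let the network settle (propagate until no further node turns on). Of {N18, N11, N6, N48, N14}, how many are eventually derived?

1

N17 and N44 are on, so N6 activates (Gate 2).
N18 would need N11 (Gate 1), but N11 never turns on.
No rule produces N11, and it is not given.
N6: reached.
No rule produces N48, and it is not given.
N14 would need N11, N9, and N33 (Gate 6), but N11 never turns on.
Reached: N6 — 1 of the 5.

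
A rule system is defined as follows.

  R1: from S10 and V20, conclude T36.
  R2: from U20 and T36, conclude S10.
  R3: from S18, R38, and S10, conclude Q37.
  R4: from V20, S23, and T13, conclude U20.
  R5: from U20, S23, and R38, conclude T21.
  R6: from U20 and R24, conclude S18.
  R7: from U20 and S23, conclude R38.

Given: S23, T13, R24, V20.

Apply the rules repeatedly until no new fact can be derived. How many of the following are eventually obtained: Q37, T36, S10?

Q37 would need S18, R38, and S10 (R3), but S10 is never established.
T36 would need S10 and V20 (R1), but S10 is never established.
S10 would need U20 and T36 (R2), but T36 is never established.
None of the 3 are reached.

0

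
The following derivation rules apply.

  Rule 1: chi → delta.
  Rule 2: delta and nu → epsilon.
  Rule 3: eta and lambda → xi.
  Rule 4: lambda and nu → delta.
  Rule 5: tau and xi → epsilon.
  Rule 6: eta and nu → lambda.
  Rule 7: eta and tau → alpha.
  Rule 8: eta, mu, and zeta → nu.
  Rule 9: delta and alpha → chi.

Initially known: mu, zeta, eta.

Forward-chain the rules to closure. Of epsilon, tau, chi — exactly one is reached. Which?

epsilon

From eta, mu, and zeta, Rule 8 gives nu.
From eta and nu, Rule 6 gives lambda.
From lambda and nu, Rule 4 gives delta.
From delta and nu, Rule 2 gives epsilon.
No rule produces tau, and it is not given. chi would need delta and alpha (Rule 9), but alpha is never established.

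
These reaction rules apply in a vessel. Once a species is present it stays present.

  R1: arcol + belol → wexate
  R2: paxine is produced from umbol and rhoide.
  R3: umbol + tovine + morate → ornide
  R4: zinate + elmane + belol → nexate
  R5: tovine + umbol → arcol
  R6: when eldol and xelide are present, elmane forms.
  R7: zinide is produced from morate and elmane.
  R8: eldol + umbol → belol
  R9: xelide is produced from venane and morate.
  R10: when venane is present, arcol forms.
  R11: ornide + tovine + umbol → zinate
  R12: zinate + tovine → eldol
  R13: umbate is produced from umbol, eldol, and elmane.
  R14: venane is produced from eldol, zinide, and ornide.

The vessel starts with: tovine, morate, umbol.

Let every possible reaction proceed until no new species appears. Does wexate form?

Yes

umbol, tovine, and morate present → ornide forms (R3).
tovine and umbol present → arcol forms (R5).
ornide, tovine, and umbol present → zinate forms (R11).
zinate and tovine present → eldol forms (R12).
eldol and umbol present → belol forms (R8).
arcol and belol present → wexate forms (R1).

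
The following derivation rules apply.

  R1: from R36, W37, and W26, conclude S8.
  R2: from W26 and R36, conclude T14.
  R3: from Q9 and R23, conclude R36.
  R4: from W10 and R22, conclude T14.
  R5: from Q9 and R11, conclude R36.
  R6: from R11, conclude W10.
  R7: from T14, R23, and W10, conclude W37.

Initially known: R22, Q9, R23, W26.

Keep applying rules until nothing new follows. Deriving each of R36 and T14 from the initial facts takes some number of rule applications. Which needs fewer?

R36

R36: Q9 and R23 hold, so R36 follows (R3). [1 rule application]
T14: Q9 and R23 hold, so R36 follows (R3). W26 and R36 hold, so T14 follows (R2). [2 rule applications]
R36 needs fewer.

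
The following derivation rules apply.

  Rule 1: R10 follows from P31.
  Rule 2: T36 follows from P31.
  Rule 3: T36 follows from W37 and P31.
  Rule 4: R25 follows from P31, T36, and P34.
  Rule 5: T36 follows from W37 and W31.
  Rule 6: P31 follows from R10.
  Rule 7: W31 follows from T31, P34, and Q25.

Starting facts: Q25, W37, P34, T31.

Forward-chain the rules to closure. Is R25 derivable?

R25 would need P31, T36, and P34 (Rule 4), but P31 is never established.

No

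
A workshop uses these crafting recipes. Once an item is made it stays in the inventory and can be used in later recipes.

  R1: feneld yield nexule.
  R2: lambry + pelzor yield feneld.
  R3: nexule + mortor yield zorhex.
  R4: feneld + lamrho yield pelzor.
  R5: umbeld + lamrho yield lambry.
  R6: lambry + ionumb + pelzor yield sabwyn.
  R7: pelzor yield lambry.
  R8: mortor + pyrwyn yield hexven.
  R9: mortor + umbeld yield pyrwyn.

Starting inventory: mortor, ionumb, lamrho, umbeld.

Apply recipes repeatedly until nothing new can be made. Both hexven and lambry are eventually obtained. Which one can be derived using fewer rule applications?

lambry: umbeld + lamrho → lambry (R5). [1 rule application]
hexven: Using R9, mortor and umbeld make pyrwyn. mortor + pyrwyn → hexven (R8). [2 rule applications]
lambry needs fewer.

lambry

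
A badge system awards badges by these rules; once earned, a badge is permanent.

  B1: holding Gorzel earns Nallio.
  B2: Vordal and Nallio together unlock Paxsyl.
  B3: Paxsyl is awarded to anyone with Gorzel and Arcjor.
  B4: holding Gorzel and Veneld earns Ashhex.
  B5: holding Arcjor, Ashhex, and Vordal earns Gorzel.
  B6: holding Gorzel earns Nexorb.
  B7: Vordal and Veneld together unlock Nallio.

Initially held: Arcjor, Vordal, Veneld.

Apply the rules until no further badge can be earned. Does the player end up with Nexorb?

Nexorb would need Gorzel (B6), but Gorzel is never earned.

No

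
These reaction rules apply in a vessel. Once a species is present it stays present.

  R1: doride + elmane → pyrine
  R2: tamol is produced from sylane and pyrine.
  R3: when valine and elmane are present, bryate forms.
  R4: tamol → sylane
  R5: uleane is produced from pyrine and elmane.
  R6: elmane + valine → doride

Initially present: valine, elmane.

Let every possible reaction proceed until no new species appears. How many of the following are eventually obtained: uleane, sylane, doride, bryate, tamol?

3

valine and elmane present → bryate forms (R3).
elmane and valine present → doride forms (R6).
doride and elmane present → pyrine forms (R1).
pyrine and elmane present → uleane forms (R5).
uleane: reached.
sylane would need tamol (R4), but tamol never forms.
doride: reached.
bryate: reached.
tamol would need sylane and pyrine (R2), but sylane never forms.
Reached: uleane, doride, and bryate — 3 of the 5.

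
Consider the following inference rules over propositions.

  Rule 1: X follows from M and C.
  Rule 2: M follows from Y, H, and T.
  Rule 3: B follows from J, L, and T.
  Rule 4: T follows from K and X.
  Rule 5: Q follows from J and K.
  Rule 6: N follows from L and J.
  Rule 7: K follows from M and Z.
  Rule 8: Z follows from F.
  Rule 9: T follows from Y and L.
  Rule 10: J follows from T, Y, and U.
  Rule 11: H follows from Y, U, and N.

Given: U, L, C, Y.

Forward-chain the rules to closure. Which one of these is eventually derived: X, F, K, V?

From Y and L, Rule 9 gives T.
T, Y, and U hold, so J follows (Rule 10).
From L and J, Rule 6 gives N.
From Y, U, and N, Rule 11 gives H.
Y, H, and T hold, so M follows (Rule 2).
M and C hold, so X follows (Rule 1).
No rule produces V, and it is not given. K would need M and Z (Rule 7), but Z is never established. No rule produces F, and it is not given.

X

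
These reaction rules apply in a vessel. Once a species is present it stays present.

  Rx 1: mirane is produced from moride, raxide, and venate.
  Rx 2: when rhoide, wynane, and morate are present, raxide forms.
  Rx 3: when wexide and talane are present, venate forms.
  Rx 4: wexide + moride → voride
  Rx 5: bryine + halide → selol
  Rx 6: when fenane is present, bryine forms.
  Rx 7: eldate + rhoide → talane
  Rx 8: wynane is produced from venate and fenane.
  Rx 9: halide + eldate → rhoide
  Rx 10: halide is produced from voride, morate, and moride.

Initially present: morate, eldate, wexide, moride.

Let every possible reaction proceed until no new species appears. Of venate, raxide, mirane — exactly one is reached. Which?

wexide and moride present → voride forms (Rx 4).
voride, morate, and moride present → halide forms (Rx 10).
halide and eldate present → rhoide forms (Rx 9).
eldate and rhoide present → talane forms (Rx 7).
wexide and talane present → venate forms (Rx 3).
mirane would need moride, raxide, and venate (Rx 1), but raxide never forms. raxide would need rhoide, wynane, and morate (Rx 2), but wynane never forms.

venate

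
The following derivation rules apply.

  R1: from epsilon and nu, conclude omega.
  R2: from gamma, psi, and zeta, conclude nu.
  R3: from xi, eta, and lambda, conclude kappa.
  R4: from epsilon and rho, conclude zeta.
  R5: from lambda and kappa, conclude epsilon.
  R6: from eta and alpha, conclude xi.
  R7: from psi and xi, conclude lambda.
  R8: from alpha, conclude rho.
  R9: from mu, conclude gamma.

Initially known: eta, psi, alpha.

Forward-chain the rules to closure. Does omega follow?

No

omega would need epsilon and nu (R1), but nu is never established.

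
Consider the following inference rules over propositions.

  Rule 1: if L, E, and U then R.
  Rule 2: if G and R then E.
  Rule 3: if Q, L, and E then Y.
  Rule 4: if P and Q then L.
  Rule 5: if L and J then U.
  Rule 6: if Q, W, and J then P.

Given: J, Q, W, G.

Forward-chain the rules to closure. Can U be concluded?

Yes

Q, W, and J hold, so P follows (Rule 6).
From P and Q, Rule 4 gives L.
From L and J, Rule 5 gives U.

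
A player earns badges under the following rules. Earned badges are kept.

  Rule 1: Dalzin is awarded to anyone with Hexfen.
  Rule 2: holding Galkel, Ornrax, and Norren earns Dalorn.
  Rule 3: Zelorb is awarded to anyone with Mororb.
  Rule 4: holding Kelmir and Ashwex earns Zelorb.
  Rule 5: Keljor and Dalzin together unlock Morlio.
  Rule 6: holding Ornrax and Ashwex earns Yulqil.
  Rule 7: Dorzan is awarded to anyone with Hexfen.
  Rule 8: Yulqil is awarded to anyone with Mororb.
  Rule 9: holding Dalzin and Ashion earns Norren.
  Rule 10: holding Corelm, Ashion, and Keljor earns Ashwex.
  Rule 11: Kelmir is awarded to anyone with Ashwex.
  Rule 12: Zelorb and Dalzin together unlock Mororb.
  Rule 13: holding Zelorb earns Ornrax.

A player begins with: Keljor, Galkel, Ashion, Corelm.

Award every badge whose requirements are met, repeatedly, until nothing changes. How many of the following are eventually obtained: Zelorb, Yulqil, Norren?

With Corelm, Ashion, and Keljor, Ashwex is earned (Rule 10).
With Ashwex, Kelmir is earned (Rule 11).
With Kelmir and Ashwex, Zelorb is earned (Rule 4).
With Zelorb, Ornrax is earned (Rule 13).
With Ornrax and Ashwex, Yulqil is earned (Rule 6).
Zelorb: reached.
Yulqil: reached.
Norren would need Dalzin and Ashion (Rule 9), but Dalzin is never earned.
Reached: Zelorb and Yulqil — 2 of the 3.

2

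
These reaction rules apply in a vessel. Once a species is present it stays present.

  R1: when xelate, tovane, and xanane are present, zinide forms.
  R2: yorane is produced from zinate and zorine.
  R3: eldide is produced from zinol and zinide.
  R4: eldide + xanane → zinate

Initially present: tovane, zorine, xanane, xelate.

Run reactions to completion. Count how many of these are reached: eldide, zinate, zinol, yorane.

eldide would need zinol and zinide (R3), but zinol never forms.
zinate would need eldide and xanane (R4), but eldide never forms.
No rule produces zinol, and it is not given.
yorane would need zinate and zorine (R2), but zinate never forms.
None of the 4 are reached.

0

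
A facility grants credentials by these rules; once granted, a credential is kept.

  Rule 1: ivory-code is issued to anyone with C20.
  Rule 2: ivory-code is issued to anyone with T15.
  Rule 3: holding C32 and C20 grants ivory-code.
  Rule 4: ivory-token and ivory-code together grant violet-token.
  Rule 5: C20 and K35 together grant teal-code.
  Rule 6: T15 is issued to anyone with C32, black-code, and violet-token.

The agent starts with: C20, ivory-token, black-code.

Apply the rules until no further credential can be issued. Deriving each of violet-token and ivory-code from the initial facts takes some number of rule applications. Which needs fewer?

ivory-code

ivory-code: Holding C20 grants ivory-code (Rule 1). [1 rule application]
violet-token: Holding C20 grants ivory-code (Rule 1). Holding ivory-token and ivory-code grants violet-token (Rule 4). [2 rule applications]
ivory-code needs fewer.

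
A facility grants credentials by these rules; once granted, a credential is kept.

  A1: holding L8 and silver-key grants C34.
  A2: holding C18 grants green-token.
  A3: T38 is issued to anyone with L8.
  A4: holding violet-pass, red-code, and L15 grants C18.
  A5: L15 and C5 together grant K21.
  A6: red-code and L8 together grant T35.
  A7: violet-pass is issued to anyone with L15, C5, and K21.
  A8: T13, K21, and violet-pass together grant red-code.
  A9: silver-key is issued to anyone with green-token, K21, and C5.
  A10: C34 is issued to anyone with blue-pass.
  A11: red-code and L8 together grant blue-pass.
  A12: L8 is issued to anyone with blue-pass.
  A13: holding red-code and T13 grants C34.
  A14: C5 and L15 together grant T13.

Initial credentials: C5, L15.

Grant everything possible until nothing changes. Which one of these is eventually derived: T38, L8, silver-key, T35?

Holding C5 and L15 grants T13 (A14).
Holding L15 and C5 grants K21 (A5).
Holding L15, C5, and K21 grants violet-pass (A7).
Holding T13, K21, and violet-pass grants red-code (A8).
Holding violet-pass, red-code, and L15 grants C18 (A4).
Holding C18 grants green-token (A2).
Holding green-token, K21, and C5 grants silver-key (A9).
T38 would need L8 (A3), but L8 is never granted. L8 would need blue-pass (A12), but blue-pass is never granted. T35 would need red-code and L8 (A6), but L8 is never granted.

silver-key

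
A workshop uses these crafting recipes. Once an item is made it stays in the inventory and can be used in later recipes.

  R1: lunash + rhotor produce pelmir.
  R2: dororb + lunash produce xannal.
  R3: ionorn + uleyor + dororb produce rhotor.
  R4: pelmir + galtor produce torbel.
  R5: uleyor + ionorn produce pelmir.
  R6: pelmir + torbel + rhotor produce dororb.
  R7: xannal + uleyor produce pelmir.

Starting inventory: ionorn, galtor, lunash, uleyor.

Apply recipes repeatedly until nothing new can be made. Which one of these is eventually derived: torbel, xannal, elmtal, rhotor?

torbel

uleyor + ionorn → pelmir (R5).
Using R4, pelmir and galtor make torbel.
xannal would need dororb and lunash (R2), but dororb is never obtained. rhotor would need ionorn, uleyor, and dororb (R3), but dororb is never obtained. No rule produces elmtal, and it is not given.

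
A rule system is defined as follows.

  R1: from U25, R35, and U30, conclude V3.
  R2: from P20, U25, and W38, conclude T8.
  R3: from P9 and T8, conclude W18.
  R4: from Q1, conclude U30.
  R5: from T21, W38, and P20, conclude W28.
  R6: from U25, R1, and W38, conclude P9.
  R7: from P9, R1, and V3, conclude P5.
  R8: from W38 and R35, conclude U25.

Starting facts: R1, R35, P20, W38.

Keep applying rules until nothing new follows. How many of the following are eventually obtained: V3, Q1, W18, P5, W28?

W38 and R35 hold, so U25 follows (R8).
P20, U25, and W38 hold, so T8 follows (R2).
From U25, R1, and W38, R6 gives P9.
P9 and T8 hold, so W18 follows (R3).
V3 would need U25, R35, and U30 (R1), but U30 is never established.
No rule produces Q1, and it is not given.
W18: reached.
P5 would need P9, R1, and V3 (R7), but V3 is never established.
W28 would need T21, W38, and P20 (R5), but T21 is never established.
Reached: W18 — 1 of the 5.

1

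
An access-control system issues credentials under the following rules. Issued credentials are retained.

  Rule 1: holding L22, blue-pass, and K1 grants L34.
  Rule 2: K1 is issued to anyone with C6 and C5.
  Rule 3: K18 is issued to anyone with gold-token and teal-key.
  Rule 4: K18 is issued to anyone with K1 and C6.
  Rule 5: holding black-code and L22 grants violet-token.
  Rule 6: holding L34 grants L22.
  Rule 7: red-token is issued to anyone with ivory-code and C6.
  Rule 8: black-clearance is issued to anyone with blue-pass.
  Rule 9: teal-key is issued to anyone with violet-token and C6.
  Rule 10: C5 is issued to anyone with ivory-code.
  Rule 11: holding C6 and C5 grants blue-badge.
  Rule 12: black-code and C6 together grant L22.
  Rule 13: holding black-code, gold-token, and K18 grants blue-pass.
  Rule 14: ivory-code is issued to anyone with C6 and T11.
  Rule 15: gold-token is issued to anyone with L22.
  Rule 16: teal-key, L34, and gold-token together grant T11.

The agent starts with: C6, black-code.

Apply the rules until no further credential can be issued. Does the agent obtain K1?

No

K1 would need C6 and C5 (Rule 2), but C5 is never granted.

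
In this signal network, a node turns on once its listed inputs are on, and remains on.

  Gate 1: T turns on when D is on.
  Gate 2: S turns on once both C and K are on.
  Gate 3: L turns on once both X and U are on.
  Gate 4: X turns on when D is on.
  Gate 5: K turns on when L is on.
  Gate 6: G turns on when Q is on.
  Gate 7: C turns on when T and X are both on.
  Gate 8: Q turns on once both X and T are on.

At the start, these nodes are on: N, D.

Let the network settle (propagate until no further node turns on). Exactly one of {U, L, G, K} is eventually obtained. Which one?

G

D is on, so X turns on (Gate 4).
Gate 1: D on → T on.
X and T are on, so Q turns on (Gate 8).
Gate 6: Q on → G on.
L would need X and U (Gate 3), but U never turns on. K would need L (Gate 5), but L never turns on. No rule produces U, and it is not given.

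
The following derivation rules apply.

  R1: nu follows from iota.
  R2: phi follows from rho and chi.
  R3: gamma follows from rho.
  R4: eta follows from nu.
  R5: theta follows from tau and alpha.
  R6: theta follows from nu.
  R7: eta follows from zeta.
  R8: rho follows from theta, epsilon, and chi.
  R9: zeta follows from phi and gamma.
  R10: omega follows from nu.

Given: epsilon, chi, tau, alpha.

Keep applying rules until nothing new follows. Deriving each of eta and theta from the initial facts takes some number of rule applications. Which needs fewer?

theta: From tau and alpha, R5 gives theta. [1 rule application]
eta: tau and alpha hold, so theta follows (R5). theta, epsilon, and chi hold, so rho follows (R8). rho holds, so gamma follows (R3). rho and chi hold, so phi follows (R2). phi and gamma hold, so zeta follows (R9). From zeta, R7 gives eta. [6 rule applications]
theta needs fewer.

theta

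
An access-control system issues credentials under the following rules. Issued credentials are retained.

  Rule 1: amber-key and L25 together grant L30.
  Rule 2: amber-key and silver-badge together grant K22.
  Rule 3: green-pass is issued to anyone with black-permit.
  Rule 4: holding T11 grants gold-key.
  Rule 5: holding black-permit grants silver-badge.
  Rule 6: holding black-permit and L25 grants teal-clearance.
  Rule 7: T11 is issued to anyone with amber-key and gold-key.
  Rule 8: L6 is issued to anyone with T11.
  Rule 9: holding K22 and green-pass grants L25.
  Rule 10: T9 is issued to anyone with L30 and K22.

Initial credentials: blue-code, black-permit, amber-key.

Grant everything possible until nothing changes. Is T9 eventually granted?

Yes

Holding black-permit grants silver-badge (Rule 5).
Holding black-permit grants green-pass (Rule 3).
Holding amber-key and silver-badge grants K22 (Rule 2).
Holding K22 and green-pass grants L25 (Rule 9).
Holding amber-key and L25 grants L30 (Rule 1).
Holding L30 and K22 grants T9 (Rule 10).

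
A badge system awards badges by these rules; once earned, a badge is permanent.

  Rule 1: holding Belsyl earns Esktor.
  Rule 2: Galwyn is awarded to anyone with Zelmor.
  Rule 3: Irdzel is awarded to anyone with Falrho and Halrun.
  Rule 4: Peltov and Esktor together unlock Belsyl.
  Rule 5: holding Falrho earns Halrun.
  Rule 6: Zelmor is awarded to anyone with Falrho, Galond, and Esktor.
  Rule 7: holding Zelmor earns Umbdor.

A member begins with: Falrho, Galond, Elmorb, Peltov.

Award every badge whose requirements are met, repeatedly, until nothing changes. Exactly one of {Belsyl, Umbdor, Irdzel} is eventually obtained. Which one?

With Falrho, Halrun is earned (Rule 5).
With Falrho and Halrun, Irdzel is earned (Rule 3).
Belsyl would need Peltov and Esktor (Rule 4), but Esktor is never earned. Umbdor would need Zelmor (Rule 7), but Zelmor is never earned.

Irdzel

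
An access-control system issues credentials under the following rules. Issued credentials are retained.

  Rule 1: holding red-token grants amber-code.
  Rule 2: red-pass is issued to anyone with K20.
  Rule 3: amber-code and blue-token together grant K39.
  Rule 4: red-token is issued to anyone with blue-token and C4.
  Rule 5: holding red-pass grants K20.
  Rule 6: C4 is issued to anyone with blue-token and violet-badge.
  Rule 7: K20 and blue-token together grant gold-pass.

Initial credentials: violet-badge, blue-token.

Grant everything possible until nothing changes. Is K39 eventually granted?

Holding blue-token and violet-badge grants C4 (Rule 6).
Holding blue-token and C4 grants red-token (Rule 4).
Holding red-token grants amber-code (Rule 1).
Holding amber-code and blue-token grants K39 (Rule 3).

Yes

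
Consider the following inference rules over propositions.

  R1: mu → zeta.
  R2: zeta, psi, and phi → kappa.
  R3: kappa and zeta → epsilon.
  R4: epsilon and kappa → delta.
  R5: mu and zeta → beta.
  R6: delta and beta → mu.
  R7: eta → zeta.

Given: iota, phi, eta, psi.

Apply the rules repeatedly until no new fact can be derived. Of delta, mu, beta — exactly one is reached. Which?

delta

From eta, R7 gives zeta.
zeta, psi, and phi hold, so kappa follows (R2).
kappa and zeta hold, so epsilon follows (R3).
From epsilon and kappa, R4 gives delta.
beta would need mu and zeta (R5), but mu is never established. mu would need delta and beta (R6), but beta is never established.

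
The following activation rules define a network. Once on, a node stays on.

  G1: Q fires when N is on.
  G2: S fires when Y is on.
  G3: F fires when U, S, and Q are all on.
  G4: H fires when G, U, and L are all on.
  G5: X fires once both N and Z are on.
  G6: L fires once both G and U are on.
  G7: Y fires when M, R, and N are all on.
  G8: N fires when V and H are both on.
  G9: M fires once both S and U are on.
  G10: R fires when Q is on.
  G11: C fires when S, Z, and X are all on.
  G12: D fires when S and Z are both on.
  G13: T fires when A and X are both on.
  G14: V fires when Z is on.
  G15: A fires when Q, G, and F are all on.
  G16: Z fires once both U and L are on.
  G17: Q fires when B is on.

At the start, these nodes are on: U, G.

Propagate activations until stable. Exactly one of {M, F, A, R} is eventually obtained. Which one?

G and U are on, so L fires (G6).
G4: G, U, and L on → H on.
U and L are on, so Z fires (G16).
Z is on, so V fires (G14).
G8: V and H on → N on.
G1: N on → Q on.
Q is on, so R fires (G10).
M would need S and U (G9), but S never turns on. F would need U, S, and Q (G3), but S never turns on. A would need Q, G, and F (G15), but F never turns on.

R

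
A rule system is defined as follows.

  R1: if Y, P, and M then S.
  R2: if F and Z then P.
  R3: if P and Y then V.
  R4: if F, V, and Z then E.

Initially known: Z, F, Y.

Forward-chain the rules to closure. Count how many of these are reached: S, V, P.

F and Z hold, so P follows (R2).
P and Y hold, so V follows (R3).
S would need Y, P, and M (R1), but M is never established.
V: reached.
P: reached.
Reached: V and P — 2 of the 3.

2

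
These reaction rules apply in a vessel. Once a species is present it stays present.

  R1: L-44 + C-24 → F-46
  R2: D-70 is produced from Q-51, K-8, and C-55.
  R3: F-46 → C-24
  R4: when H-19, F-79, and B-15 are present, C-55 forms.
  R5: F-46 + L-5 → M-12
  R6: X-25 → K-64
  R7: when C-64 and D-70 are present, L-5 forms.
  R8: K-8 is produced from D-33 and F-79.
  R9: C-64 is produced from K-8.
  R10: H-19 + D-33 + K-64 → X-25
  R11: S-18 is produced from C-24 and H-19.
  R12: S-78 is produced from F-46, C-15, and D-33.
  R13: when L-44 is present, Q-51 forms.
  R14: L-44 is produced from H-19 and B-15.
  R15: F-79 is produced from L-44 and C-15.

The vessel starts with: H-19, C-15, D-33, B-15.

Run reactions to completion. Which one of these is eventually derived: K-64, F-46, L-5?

H-19 and B-15 present → L-44 forms (R14).
L-44 and C-15 present → F-79 forms (R15).
L-44 present → Q-51 forms (R13).
H-19, F-79, and B-15 present → C-55 forms (R4).
D-33 and F-79 present → K-8 forms (R8).
K-8 present → C-64 forms (R9).
Q-51, K-8, and C-55 present → D-70 forms (R2).
C-64 and D-70 present → L-5 forms (R7).
F-46 would need L-44 and C-24 (R1), but C-24 never forms. K-64 would need X-25 (R6), but X-25 never forms.

L-5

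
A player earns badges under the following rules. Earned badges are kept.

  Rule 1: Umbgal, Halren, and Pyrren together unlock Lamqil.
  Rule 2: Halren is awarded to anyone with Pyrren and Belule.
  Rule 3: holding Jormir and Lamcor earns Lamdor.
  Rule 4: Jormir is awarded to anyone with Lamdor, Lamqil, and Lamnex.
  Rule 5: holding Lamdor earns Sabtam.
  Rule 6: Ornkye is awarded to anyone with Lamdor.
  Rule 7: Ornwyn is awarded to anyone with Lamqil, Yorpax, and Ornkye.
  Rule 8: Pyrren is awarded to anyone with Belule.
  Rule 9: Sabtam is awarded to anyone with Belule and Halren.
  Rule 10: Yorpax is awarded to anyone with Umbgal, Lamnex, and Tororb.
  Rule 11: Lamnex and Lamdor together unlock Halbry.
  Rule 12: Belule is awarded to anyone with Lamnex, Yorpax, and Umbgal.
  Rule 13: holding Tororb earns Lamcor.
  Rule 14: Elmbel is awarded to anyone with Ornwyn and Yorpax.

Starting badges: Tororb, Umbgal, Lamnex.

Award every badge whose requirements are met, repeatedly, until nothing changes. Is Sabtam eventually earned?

With Umbgal, Lamnex, and Tororb, Yorpax is earned (Rule 10).
With Lamnex, Yorpax, and Umbgal, Belule is earned (Rule 12).
With Belule, Pyrren is earned (Rule 8).
With Pyrren and Belule, Halren is earned (Rule 2).
With Belule and Halren, Sabtam is earned (Rule 9).

Yes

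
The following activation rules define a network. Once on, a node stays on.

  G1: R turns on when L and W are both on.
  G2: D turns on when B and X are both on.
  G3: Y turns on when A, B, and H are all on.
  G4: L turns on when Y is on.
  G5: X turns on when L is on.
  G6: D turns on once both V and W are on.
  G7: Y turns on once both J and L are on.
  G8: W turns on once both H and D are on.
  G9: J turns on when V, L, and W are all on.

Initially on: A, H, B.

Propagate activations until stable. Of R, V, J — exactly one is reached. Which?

G3: A, B, and H on → Y on.
Y is on, so L turns on (G4).
G5: L on → X on.
B and X are on, so D turns on (G2).
H and D are on, so W turns on (G8).
G1: L and W on → R on.
No rule produces V, and it is not given. J would need V, L, and W (G9), but V never turns on.

R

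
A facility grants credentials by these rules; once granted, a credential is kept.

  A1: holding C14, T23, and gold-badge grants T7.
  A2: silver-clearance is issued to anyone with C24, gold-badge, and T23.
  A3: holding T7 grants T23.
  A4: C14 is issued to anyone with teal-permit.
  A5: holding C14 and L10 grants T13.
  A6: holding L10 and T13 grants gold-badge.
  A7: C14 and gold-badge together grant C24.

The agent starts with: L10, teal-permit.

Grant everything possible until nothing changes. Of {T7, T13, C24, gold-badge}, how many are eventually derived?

3

Holding teal-permit grants C14 (A4).
Holding C14 and L10 grants T13 (A5).
Holding L10 and T13 grants gold-badge (A6).
Holding C14 and gold-badge grants C24 (A7).
T7 would need C14, T23, and gold-badge (A1), but T23 is never granted.
T13: reached.
C24: reached.
gold-badge: reached.
Reached: T13, C24, and gold-badge — 3 of the 4.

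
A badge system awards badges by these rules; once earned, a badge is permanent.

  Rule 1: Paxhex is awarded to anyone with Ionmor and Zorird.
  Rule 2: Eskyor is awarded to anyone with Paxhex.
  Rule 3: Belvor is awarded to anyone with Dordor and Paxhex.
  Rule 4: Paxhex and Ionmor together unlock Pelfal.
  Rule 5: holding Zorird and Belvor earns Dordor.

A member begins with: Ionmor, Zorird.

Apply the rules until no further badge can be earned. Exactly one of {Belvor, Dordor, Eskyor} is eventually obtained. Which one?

Eskyor

With Ionmor and Zorird, Paxhex is earned (Rule 1).
With Paxhex, Eskyor is earned (Rule 2).
Dordor would need Zorird and Belvor (Rule 5), but Belvor is never earned. Belvor would need Dordor and Paxhex (Rule 3), but Dordor is never earned.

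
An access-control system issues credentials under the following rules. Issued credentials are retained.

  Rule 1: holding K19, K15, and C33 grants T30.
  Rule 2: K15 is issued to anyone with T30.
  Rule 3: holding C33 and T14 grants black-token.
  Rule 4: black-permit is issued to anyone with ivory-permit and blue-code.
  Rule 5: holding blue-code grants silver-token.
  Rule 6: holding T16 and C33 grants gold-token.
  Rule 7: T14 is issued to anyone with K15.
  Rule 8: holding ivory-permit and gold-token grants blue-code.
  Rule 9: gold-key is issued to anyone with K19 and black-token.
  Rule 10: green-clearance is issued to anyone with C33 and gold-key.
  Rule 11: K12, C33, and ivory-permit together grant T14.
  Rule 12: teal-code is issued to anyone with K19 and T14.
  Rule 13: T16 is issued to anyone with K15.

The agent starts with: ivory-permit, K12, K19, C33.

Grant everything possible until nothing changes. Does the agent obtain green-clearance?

Yes

Holding K12, C33, and ivory-permit grants T14 (Rule 11).
Holding C33 and T14 grants black-token (Rule 3).
Holding K19 and black-token grants gold-key (Rule 9).
Holding C33 and gold-key grants green-clearance (Rule 10).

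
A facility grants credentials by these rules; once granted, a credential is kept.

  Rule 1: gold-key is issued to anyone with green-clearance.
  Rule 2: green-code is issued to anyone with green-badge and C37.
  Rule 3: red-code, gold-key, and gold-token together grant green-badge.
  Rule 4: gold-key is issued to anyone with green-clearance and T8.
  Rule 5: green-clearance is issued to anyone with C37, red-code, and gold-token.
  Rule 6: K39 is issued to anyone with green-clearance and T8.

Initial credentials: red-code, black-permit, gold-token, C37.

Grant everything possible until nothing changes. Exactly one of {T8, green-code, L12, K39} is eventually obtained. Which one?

green-code

Holding C37, red-code, and gold-token grants green-clearance (Rule 5).
Holding green-clearance grants gold-key (Rule 1).
Holding red-code, gold-key, and gold-token grants green-badge (Rule 3).
Holding green-badge and C37 grants green-code (Rule 2).
No rule produces L12, and it is not given. No rule produces T8, and it is not given. K39 would need green-clearance and T8 (Rule 6), but T8 is never granted.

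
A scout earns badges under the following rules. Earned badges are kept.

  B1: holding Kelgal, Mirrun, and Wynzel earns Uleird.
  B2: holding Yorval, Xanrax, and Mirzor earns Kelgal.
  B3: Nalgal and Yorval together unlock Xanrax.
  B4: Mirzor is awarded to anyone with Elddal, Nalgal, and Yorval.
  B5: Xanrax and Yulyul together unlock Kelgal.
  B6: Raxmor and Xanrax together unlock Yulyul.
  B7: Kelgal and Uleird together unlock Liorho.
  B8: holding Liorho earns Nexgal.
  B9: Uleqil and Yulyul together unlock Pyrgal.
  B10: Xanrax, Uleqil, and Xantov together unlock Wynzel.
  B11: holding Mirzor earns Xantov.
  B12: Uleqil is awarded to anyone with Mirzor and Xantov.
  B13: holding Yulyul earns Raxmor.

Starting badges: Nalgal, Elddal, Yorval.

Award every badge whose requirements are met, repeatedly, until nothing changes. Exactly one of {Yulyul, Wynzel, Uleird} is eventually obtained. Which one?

Wynzel

With Elddal, Nalgal, and Yorval, Mirzor is earned (B4).
With Nalgal and Yorval, Xanrax is earned (B3).
With Mirzor, Xantov is earned (B11).
With Mirzor and Xantov, Uleqil is earned (B12).
With Xanrax, Uleqil, and Xantov, Wynzel is earned (B10).
Uleird would need Kelgal, Mirrun, and Wynzel (B1), but Mirrun is never earned. Yulyul would need Raxmor and Xanrax (B6), but Raxmor is never earned.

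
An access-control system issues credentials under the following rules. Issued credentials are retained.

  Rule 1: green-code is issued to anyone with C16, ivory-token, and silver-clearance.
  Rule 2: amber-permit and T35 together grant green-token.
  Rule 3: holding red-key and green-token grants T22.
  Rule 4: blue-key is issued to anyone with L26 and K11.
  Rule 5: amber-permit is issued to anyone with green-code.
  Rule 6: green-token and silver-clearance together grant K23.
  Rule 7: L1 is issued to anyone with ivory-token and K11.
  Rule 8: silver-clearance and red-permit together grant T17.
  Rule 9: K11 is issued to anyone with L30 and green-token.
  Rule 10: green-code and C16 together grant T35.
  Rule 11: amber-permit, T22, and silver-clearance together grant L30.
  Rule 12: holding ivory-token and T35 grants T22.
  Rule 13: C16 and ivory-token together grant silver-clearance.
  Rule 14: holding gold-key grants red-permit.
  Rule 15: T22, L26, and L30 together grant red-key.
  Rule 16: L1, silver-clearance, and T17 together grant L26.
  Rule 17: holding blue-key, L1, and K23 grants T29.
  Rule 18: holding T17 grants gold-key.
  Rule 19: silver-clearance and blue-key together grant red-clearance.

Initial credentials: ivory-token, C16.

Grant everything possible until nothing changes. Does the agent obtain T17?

No

T17 would need silver-clearance and red-permit (Rule 8), but red-permit is never granted.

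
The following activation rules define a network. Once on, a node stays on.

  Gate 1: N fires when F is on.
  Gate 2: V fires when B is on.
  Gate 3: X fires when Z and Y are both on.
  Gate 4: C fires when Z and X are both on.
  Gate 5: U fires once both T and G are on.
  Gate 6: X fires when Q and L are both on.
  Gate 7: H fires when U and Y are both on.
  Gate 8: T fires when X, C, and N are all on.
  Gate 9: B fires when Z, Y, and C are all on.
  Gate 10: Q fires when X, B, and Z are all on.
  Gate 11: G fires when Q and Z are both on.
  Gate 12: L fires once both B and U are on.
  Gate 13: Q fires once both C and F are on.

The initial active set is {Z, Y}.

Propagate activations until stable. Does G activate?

Yes

Gate 3: Z and Y on → X on.
Z and X are on, so C fires (Gate 4).
Z, Y, and C are on, so B fires (Gate 9).
Gate 10: X, B, and Z on → Q on.
Gate 11: Q and Z on → G on.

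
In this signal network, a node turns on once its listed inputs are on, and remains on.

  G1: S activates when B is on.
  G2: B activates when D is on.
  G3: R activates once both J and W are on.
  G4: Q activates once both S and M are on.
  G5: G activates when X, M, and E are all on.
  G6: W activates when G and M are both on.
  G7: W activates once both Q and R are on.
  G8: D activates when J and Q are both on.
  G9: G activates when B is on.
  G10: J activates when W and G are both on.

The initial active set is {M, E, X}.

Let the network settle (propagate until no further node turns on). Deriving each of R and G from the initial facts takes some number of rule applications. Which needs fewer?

G: X, M, and E are on, so G activates (G5). [1 rule application]
R: G5: X, M, and E on → G on. G6: G and M on → W on. W and G are on, so J activates (G10). G3: J and W on → R on. [4 rule applications]
G needs fewer.

G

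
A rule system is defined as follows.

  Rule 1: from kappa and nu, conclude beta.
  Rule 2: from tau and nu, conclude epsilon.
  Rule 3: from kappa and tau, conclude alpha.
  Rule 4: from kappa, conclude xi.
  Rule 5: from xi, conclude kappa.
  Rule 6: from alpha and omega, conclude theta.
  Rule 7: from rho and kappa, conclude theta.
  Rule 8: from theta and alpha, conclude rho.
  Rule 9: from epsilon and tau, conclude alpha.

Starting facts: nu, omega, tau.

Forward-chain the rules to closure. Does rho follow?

tau and nu hold, so epsilon follows (Rule 2).
From epsilon and tau, Rule 9 gives alpha.
From alpha and omega, Rule 6 gives theta.
From theta and alpha, Rule 8 gives rho.

Yes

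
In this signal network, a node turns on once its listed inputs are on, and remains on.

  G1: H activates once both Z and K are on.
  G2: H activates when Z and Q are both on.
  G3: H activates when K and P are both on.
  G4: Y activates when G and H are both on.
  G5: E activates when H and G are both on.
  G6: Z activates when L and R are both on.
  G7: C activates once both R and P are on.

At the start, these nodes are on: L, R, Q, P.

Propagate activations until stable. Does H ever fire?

Yes

L and R are on, so Z activates (G6).
G2: Z and Q on → H on.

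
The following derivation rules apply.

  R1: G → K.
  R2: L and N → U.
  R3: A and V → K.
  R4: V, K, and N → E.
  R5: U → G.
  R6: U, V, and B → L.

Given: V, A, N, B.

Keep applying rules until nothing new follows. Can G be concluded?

No

G would need U (R5), but U is never established.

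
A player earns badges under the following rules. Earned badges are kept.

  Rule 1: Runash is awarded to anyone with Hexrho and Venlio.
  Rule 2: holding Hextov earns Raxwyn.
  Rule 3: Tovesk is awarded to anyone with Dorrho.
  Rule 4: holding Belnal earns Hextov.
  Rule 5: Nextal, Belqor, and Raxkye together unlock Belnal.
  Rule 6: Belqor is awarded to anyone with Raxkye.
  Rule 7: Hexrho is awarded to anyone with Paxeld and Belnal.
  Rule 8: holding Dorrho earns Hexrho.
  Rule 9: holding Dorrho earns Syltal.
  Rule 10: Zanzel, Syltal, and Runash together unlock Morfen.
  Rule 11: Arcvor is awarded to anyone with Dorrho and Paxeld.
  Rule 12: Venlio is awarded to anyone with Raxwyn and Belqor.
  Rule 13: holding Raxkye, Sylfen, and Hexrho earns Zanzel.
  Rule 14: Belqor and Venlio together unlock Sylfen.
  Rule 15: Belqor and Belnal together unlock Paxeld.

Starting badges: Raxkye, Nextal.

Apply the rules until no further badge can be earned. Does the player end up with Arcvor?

No

Arcvor would need Dorrho and Paxeld (Rule 11), but Dorrho is never earned.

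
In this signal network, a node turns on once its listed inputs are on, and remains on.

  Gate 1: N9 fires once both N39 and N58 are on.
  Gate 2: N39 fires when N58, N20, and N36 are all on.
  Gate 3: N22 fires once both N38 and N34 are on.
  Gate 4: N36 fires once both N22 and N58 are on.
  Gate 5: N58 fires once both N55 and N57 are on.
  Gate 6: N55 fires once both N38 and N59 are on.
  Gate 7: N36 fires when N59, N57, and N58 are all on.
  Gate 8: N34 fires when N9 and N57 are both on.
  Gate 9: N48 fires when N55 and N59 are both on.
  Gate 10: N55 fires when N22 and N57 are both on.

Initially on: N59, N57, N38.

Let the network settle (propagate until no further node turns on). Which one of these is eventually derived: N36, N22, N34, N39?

Gate 6: N38 and N59 on → N55 on.
Gate 5: N55 and N57 on → N58 on.
Gate 7: N59, N57, and N58 on → N36 on.
N34 would need N9 and N57 (Gate 8), but N9 never turns on. N39 would need N58, N20, and N36 (Gate 2), but N20 never turns on. N22 would need N38 and N34 (Gate 3), but N34 never turns on.

N36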